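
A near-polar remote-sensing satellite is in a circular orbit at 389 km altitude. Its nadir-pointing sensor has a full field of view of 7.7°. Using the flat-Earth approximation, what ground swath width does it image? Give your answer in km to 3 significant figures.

Half-angle = 7.7°/2 = 3.85°.
Swath width ≈ 2h·tan(θ/2) = 2 × 389 × tan(3.85°) = 52.4 km.

52.4 km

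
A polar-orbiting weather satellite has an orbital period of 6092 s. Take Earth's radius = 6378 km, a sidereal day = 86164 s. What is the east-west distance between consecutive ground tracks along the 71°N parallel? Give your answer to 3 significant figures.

922 km

Node shift per orbit = (6092.0/86164) × 360° = 25.45°.
Equatorial spacing = 25.45 × 111.3 km/° = 2833 km.
At 71° latitude, spacing = 2833 × cos(71°) = 922 km.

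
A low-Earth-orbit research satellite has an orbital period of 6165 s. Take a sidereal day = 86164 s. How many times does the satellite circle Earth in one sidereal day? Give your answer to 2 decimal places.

Orbits per sidereal day = 86164 / 6165.0 = 13.976.

13.98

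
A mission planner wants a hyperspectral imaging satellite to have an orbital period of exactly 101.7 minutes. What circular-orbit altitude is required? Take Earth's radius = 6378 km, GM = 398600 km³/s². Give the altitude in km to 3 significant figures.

T = 101.7 min = 6102.0 s.
From T = 2π√(a³/μ): a = (μ T²/4π²)^(1/3) = (398600 × 6102.0² / 4π²)^(1/3) = 7217 km.
Altitude h = a − R = 7217 − 6378 = 839 km.

839 km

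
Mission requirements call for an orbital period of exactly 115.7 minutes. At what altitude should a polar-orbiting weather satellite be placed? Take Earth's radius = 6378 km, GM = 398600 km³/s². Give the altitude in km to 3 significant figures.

T = 115.7 min = 6942.0 s.
From T = 2π√(a³/μ): a = (μ T²/4π²)^(1/3) = (398600 × 6942.0² / 4π²)^(1/3) = 7865 km.
Altitude h = a − R = 7865 − 6378 = 1487 km.

1490 km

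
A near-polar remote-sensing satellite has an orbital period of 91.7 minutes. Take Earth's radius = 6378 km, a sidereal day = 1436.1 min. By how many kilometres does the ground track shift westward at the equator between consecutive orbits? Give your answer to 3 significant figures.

2560 km

T = 91.7 min = 5502.0 s.
During one orbit Earth rotates (5502.0 / 86166) × 360° = 22.99°.
At the equator that is 22.99° × (2π·6378/360) km/° = 22.99 × 111.3 = 2559 km.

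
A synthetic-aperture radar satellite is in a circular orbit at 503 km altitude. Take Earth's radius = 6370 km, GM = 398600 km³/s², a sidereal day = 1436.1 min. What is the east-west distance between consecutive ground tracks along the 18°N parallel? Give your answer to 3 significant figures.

2510 km

Semi-major axis a = 6370 + 503 = 6873 km. Period T = 2π√(a³/μ) = 2π√(6873³/398600) = 5670.6 s = 94.51 min.
Node shift per orbit = (5670.6/86166) × 360° = 23.69°.
Equatorial spacing = 23.69 × 111.2 km/° = 2634 km.
At 18° latitude, spacing = 2634 × cos(18°) = 2505 km.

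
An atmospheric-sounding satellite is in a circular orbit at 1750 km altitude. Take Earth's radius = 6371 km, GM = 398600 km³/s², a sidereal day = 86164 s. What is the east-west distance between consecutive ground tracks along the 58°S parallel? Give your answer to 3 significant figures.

Semi-major axis a = 6371 + 1750 = 8121 km. Period T = 2π√(a³/μ) = 2π√(8121³/398600) = 7283.3 s = 121.39 min.
Node shift per orbit = (7283.3/86164) × 360° = 30.43°.
Equatorial spacing = 30.43 × 111.2 km/° = 3384 km.
At 58° latitude, spacing = 3384 × cos(58°) = 1793 km.

1790 km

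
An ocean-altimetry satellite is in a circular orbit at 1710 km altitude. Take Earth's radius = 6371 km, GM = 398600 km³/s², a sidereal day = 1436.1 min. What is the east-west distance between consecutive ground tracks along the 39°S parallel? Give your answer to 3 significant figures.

2610 km

Semi-major axis a = 6371 + 1710 = 8081 km. Period T = 2π√(a³/μ) = 2π√(8081³/398600) = 7229.5 s = 120.49 min.
Node shift per orbit = (7229.5/86166) × 360° = 30.20°.
Equatorial spacing = 30.20 × 111.2 km/° = 3359 km.
At 39° latitude, spacing = 3359 × cos(39°) = 2610 km.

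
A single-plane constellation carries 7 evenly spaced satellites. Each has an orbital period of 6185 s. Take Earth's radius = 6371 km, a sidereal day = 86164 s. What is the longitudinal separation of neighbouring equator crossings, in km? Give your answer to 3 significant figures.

410 km

Single-satellite node shift = (6185.0/86164) × 360° = 25.84°.
With 7 satellites evenly phased, successive equator crossings are 25.84/7 = 3.692° apart.
That is 3.692 × 111.2 = 410 km at the equator.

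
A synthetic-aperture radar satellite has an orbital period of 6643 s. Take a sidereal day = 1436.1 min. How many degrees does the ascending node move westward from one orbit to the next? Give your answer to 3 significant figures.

During one orbit Earth rotates (6643.0 / 86166) × 360° = 27.75°.

27.8°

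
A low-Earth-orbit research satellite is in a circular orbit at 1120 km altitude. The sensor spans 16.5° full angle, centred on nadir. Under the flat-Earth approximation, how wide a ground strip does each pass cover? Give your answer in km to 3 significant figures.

Half-angle = 16.5°/2 = 8.25°.
Swath width ≈ 2h·tan(θ/2) = 2 × 1120 × tan(8.25°) = 324.8 km.

325 km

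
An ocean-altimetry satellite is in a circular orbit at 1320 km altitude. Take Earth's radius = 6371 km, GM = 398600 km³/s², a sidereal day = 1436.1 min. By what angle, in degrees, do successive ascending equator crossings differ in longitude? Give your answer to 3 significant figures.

Semi-major axis a = 6371 + 1320 = 7691 km. Period T = 2π√(a³/μ) = 2π√(7691³/398600) = 6712.5 s = 111.88 min.
During one orbit Earth rotates (6712.5 / 86166) × 360° = 28.04°.

28.0°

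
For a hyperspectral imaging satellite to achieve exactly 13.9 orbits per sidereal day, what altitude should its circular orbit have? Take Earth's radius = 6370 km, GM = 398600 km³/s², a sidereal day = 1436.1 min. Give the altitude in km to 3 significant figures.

924 km

Required period T = 86166 / 13.9 = 6199.0 s.
From T = 2π√(a³/μ): a = (μ T²/4π²)^(1/3) = (398600 × 6199.0² / 4π²)^(1/3) = 7294 km.
Altitude h = a − R = 7294 − 6370 = 924 km.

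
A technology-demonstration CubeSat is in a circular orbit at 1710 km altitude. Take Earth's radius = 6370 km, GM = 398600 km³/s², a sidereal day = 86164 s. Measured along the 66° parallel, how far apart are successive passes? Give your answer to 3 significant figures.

1370 km

Semi-major axis a = 6370 + 1710 = 8080 km. Period T = 2π√(a³/μ) = 2π√(8080³/398600) = 7228.2 s = 120.47 min.
Node shift per orbit = (7228.2/86164) × 360° = 30.20°.
Equatorial spacing = 30.20 × 111.2 km/° = 3358 km.
At 66° latitude, spacing = 3358 × cos(66°) = 1366 km.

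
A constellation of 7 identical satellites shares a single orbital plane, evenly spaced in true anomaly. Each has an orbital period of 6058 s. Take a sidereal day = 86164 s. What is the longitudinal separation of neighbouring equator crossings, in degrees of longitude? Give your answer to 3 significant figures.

3.62°

Single-satellite node shift = (6058.0/86164) × 360° = 25.31°.
With 7 satellites evenly phased, successive equator crossings are 25.31/7 = 3.616° apart.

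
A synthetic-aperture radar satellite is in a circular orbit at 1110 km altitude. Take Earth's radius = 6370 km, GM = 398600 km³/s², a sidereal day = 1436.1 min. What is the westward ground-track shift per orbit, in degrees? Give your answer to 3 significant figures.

26.9°

Semi-major axis a = 6370 + 1110 = 7480 km. Period T = 2π√(a³/μ) = 2π√(7480³/398600) = 6438.2 s = 107.30 min.
During one orbit Earth rotates (6438.2 / 86166) × 360° = 26.90°.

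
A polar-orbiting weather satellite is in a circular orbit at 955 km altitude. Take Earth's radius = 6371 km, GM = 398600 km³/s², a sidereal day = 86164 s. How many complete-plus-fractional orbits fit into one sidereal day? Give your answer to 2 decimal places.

Semi-major axis a = 6371 + 955 = 7326 km. Period T = 2π√(a³/μ) = 2π√(7326³/398600) = 6240.4 s = 104.01 min.
Orbits per sidereal day = 86164 / 6240.4 = 13.807.

13.81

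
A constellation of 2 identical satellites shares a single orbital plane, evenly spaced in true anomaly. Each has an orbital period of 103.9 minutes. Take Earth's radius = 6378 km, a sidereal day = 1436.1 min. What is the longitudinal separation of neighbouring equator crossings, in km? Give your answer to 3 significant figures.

1450 km

T = 103.9 min = 6234.0 s.
Single-satellite node shift = (6234.0/86166) × 360° = 26.05°.
With 2 satellites evenly phased, successive equator crossings are 26.05/2 = 13.023° apart.
That is 13.023 × 111.3 = 1450 km at the equator.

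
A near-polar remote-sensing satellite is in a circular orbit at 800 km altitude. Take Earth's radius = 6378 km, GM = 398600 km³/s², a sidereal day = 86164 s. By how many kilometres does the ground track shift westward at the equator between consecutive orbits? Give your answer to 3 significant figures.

2810 km

Semi-major axis a = 6378 + 800 = 7178 km. Period T = 2π√(a³/μ) = 2π√(7178³/398600) = 6052.2 s = 100.87 min.
During one orbit Earth rotates (6052.2 / 86164) × 360° = 25.29°.
At the equator that is 25.29° × (2π·6378/360) km/° = 25.29 × 111.3 = 2815 km.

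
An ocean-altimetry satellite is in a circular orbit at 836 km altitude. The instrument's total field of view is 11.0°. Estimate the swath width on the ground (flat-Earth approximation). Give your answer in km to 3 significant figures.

161 km

Half-angle = 11.0°/2 = 5.5°.
Swath width ≈ 2h·tan(θ/2) = 2 × 836 × tan(5.5°) = 161.0 km.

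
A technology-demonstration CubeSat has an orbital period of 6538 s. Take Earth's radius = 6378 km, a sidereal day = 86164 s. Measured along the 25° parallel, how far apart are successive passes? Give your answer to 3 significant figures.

Node shift per orbit = (6538.0/86164) × 360° = 27.32°.
Equatorial spacing = 27.32 × 111.3 km/° = 3041 km.
At 25° latitude, spacing = 3041 × cos(25°) = 2756 km.

2760 km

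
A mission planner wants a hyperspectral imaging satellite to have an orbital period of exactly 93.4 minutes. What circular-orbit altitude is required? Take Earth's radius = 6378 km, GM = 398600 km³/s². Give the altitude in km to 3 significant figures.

441 km

T = 93.4 min = 5604.0 s.
From T = 2π√(a³/μ): a = (μ T²/4π²)^(1/3) = (398600 × 5604.0² / 4π²)^(1/3) = 6819 km.
Altitude h = a − R = 6819 − 6378 = 441 km.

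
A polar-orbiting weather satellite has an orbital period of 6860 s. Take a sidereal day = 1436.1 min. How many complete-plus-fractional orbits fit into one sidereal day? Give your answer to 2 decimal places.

Orbits per sidereal day = 86166 / 6860.0 = 12.561.

12.56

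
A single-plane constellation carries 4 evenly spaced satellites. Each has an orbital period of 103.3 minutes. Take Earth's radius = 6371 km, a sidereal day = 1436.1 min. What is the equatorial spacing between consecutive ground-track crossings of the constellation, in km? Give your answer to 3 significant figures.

720 km

T = 103.3 min = 6198.0 s.
Single-satellite node shift = (6198.0/86166) × 360° = 25.90°.
With 4 satellites evenly phased, successive equator crossings are 25.90/4 = 6.474° apart.
That is 6.474 × 111.2 = 720 km at the equator.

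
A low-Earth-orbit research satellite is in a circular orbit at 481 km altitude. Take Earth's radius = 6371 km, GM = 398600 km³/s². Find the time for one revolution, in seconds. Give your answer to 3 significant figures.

5640 seconds

Semi-major axis a = 6371 + 481 = 6852 km. Period T = 2π√(a³/μ) = 2π√(6852³/398600) = 5644.7 s = 94.08 min.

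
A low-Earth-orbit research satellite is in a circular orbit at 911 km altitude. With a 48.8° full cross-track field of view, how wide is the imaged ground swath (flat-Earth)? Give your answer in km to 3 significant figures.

Half-angle = 48.8°/2 = 24.4°.
Swath width ≈ 2h·tan(θ/2) = 2 × 911 × tan(24.4°) = 826.5 km.

826 km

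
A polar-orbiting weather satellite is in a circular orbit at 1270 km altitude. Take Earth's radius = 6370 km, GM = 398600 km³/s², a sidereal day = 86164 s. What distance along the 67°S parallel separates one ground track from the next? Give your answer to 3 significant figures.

1210 km

Semi-major axis a = 6370 + 1270 = 7640 km. Period T = 2π√(a³/μ) = 2π√(7640³/398600) = 6645.9 s = 110.76 min.
Node shift per orbit = (6645.9/86164) × 360° = 27.77°.
Equatorial spacing = 27.77 × 111.2 km/° = 3087 km.
At 67° latitude, spacing = 3087 × cos(67°) = 1206 km.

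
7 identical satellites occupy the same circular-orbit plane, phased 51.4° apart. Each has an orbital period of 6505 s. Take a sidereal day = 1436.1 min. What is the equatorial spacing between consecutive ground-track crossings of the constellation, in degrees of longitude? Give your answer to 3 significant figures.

3.88°

Single-satellite node shift = (6505.0/86166) × 360° = 27.18°.
With 7 satellites evenly phased, successive equator crossings are 27.18/7 = 3.883° apart.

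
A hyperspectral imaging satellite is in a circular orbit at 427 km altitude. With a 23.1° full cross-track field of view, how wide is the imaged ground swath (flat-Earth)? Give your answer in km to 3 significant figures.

175 km

Half-angle = 23.1°/2 = 11.55°.
Swath width ≈ 2h·tan(θ/2) = 2 × 427 × tan(11.55°) = 174.5 km.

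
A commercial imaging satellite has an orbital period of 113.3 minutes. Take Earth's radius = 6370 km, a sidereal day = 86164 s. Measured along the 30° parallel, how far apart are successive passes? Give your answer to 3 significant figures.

2730 km

T = 113.3 min = 6798.0 s.
Node shift per orbit = (6798.0/86164) × 360° = 28.40°.
Equatorial spacing = 28.40 × 111.2 km/° = 3158 km.
At 30° latitude, spacing = 3158 × cos(30°) = 2735 km.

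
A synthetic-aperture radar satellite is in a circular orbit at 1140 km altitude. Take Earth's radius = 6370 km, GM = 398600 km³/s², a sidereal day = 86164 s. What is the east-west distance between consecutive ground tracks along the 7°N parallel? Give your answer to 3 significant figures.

Semi-major axis a = 6370 + 1140 = 7510 km. Period T = 2π√(a³/μ) = 2π√(7510³/398600) = 6477.0 s = 107.95 min.
Node shift per orbit = (6477.0/86164) × 360° = 27.06°.
Equatorial spacing = 27.06 × 111.2 km/° = 3009 km.
At 7° latitude, spacing = 3009 × cos(7°) = 2986 km.

2990 km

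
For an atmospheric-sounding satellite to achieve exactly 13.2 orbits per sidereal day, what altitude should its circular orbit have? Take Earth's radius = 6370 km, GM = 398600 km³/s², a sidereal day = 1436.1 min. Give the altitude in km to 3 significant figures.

1180 km

Required period T = 86166 / 13.2 = 6527.7 s.
From T = 2π√(a³/μ): a = (μ T²/4π²)^(1/3) = (398600 × 6527.7² / 4π²)^(1/3) = 7549 km.
Altitude h = a − R = 7549 − 6370 = 1179 km.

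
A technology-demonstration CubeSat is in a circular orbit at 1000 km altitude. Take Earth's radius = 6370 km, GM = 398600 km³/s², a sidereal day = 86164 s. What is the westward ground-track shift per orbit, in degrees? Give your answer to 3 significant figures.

26.3°

Semi-major axis a = 6370 + 1000 = 7370 km. Period T = 2π√(a³/μ) = 2π√(7370³/398600) = 6296.7 s = 104.94 min.
During one orbit Earth rotates (6296.7 / 86164) × 360° = 26.31°.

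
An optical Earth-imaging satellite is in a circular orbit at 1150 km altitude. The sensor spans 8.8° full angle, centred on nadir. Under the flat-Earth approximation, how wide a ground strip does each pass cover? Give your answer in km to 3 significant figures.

177 km

Half-angle = 8.8°/2 = 4.4°.
Swath width ≈ 2h·tan(θ/2) = 2 × 1150 × tan(4.4°) = 177.0 km.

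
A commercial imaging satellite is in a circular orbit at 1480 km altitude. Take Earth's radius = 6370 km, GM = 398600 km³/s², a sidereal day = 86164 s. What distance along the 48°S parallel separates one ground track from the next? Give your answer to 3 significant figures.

2150 km

Semi-major axis a = 6370 + 1480 = 7850 km. Period T = 2π√(a³/μ) = 2π√(7850³/398600) = 6921.7 s = 115.36 min.
Node shift per orbit = (6921.7/86164) × 360° = 28.92°.
Equatorial spacing = 28.92 × 111.2 km/° = 3215 km.
At 48° latitude, spacing = 3215 × cos(48°) = 2151 km.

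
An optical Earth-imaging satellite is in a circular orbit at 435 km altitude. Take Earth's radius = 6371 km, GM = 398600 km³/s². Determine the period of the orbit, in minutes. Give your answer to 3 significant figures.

Semi-major axis a = 6371 + 435 = 6806 km. Period T = 2π√(a³/μ) = 2π√(6806³/398600) = 5587.9 s = 93.13 min.

93.1 min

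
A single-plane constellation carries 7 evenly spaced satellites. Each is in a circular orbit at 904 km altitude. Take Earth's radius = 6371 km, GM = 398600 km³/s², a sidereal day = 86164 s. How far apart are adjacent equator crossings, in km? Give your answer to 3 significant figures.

410 km

Semi-major axis a = 6371 + 904 = 7275 km. Period T = 2π√(a³/μ) = 2π√(7275³/398600) = 6175.3 s = 102.92 min.
Single-satellite node shift = (6175.3/86164) × 360° = 25.80°.
With 7 satellites evenly phased, successive equator crossings are 25.80/7 = 3.686° apart.
That is 3.686 × 111.2 = 410 km at the equator.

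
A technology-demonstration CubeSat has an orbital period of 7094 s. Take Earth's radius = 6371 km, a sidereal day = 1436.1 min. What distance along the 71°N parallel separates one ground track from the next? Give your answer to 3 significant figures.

Node shift per orbit = (7094.0/86166) × 360° = 29.64°.
Equatorial spacing = 29.64 × 111.2 km/° = 3296 km.
At 71° latitude, spacing = 3296 × cos(71°) = 1073 km.

1070 km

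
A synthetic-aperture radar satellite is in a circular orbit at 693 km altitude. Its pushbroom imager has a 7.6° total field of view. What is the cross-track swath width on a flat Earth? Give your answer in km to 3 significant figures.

Half-angle = 7.6°/2 = 3.8°.
Swath width ≈ 2h·tan(θ/2) = 2 × 693 × tan(3.8°) = 92.1 km.

92.1 km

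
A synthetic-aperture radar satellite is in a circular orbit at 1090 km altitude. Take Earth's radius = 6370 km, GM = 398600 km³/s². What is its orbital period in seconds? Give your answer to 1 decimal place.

6412.4 seconds

Semi-major axis a = 6370 + 1090 = 7460 km. Period T = 2π√(a³/μ) = 2π√(7460³/398600) = 6412.4 s = 106.87 min.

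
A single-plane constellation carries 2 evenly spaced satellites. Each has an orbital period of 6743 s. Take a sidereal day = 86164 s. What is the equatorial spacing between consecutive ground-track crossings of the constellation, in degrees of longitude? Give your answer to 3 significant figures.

Single-satellite node shift = (6743.0/86164) × 360° = 28.17°.
With 2 satellites evenly phased, successive equator crossings are 28.17/2 = 14.086° apart.

14.1°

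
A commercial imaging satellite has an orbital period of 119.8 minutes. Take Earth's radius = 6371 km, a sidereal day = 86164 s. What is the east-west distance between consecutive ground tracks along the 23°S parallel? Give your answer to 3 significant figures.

3070 km

T = 119.8 min = 7188.0 s.
Node shift per orbit = (7188.0/86164) × 360° = 30.03°.
Equatorial spacing = 30.03 × 111.2 km/° = 3339 km.
At 23° latitude, spacing = 3339 × cos(23°) = 3074 km.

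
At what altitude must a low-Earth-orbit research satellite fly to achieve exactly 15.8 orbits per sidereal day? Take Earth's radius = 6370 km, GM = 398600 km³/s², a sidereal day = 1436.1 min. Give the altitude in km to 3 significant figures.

Required period T = 86166 / 15.8 = 5453.5 s.
From T = 2π√(a³/μ): a = (μ T²/4π²)^(1/3) = (398600 × 5453.5² / 4π²)^(1/3) = 6696 km.
Altitude h = a − R = 6696 − 6370 = 326 km.

326 km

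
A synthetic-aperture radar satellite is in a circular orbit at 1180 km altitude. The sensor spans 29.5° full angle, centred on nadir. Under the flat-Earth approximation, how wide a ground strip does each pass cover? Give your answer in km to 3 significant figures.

Half-angle = 29.5°/2 = 14.75°.
Swath width ≈ 2h·tan(θ/2) = 2 × 1180 × tan(14.75°) = 621.3 km.

621 km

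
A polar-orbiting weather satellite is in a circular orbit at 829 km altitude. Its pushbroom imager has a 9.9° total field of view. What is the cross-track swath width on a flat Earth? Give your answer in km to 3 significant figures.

144 km

Half-angle = 9.9°/2 = 4.95°.
Swath width ≈ 2h·tan(θ/2) = 2 × 829 × tan(4.95°) = 143.6 km.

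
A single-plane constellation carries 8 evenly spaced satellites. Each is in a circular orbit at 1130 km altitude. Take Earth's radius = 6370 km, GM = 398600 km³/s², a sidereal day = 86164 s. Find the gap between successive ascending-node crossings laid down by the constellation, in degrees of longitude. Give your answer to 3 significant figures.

Semi-major axis a = 6370 + 1130 = 7500 km. Period T = 2π√(a³/μ) = 2π√(7500³/398600) = 6464.0 s = 107.73 min.
Single-satellite node shift = (6464.0/86164) × 360° = 27.01°.
With 8 satellites evenly phased, successive equator crossings are 27.01/8 = 3.376° apart.

3.38°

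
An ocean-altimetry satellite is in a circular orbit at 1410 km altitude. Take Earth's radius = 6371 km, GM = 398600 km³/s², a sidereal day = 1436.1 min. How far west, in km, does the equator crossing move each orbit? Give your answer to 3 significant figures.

Semi-major axis a = 6371 + 1410 = 7781 km. Period T = 2π√(a³/μ) = 2π√(7781³/398600) = 6830.7 s = 113.84 min.
During one orbit Earth rotates (6830.7 / 86166) × 360° = 28.54°.
At the equator that is 28.54° × (2π·6371/360) km/° = 28.54 × 111.2 = 3173 km.

3170 km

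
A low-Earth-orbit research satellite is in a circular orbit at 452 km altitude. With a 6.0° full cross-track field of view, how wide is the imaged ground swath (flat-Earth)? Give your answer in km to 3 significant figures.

Half-angle = 6.0°/2 = 3°.
Swath width ≈ 2h·tan(θ/2) = 2 × 452 × tan(3°) = 47.4 km.

47.4 km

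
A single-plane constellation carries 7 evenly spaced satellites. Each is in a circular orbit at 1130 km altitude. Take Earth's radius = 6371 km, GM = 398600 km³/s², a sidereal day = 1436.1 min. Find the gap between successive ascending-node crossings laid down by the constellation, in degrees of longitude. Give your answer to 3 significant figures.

Semi-major axis a = 6371 + 1130 = 7501 km. Period T = 2π√(a³/μ) = 2π√(7501³/398600) = 6465.3 s = 107.76 min.
Single-satellite node shift = (6465.3/86166) × 360° = 27.01°.
With 7 satellites evenly phased, successive equator crossings are 27.01/7 = 3.859° apart.

3.86°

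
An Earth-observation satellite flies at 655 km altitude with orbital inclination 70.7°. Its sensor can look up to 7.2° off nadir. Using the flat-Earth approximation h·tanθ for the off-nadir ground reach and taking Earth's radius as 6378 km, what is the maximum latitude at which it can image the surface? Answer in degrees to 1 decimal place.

71.4°

For a prograde orbit the ground track reaches latitude ±i = ±70.7°.
Sensor half-swath on the ground ≈ 655·tan(7.2°) = 83 km = 0.74° of latitude.
Maximum observable latitude ≈ 70.7 + 0.74 = 71.4°.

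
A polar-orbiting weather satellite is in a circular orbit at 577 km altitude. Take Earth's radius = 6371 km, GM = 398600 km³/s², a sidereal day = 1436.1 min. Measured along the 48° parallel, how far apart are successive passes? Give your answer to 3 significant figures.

1790 km

Semi-major axis a = 6371 + 577 = 6948 km. Period T = 2π√(a³/μ) = 2π√(6948³/398600) = 5763.7 s = 96.06 min.
Node shift per orbit = (5763.7/86166) × 360° = 24.08°.
Equatorial spacing = 24.08 × 111.2 km/° = 2678 km.
At 48° latitude, spacing = 2678 × cos(48°) = 1792 km.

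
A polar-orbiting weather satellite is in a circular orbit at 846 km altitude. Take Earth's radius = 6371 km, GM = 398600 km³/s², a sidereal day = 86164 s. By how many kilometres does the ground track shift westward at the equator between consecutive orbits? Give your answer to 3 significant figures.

2830 km

Semi-major axis a = 6371 + 846 = 7217 km. Period T = 2π√(a³/μ) = 2π√(7217³/398600) = 6101.6 s = 101.69 min.
During one orbit Earth rotates (6101.6 / 86164) × 360° = 25.49°.
At the equator that is 25.49° × (2π·6371/360) km/° = 25.49 × 111.2 = 2835 km.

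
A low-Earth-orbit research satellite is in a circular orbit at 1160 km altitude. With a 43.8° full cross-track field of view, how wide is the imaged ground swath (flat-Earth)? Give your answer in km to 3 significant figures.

933 km

Half-angle = 43.8°/2 = 21.9°.
Swath width ≈ 2h·tan(θ/2) = 2 × 1160 × tan(21.9°) = 932.6 km.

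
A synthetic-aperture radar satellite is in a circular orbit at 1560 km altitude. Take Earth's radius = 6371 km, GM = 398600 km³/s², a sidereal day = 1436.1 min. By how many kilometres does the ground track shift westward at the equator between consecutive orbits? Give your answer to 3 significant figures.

3270 km

Semi-major axis a = 6371 + 1560 = 7931 km. Period T = 2π√(a³/μ) = 2π√(7931³/398600) = 7029.2 s = 117.15 min.
During one orbit Earth rotates (7029.2 / 86166) × 360° = 29.37°.
At the equator that is 29.37° × (2π·6371/360) km/° = 29.37 × 111.2 = 3266 km.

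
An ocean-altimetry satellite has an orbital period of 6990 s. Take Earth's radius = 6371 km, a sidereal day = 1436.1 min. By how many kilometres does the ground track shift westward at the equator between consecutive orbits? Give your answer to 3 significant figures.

During one orbit Earth rotates (6990.0 / 86166) × 360° = 29.20°.
At the equator that is 29.20° × (2π·6371/360) km/° = 29.20 × 111.2 = 3247 km.

3250 km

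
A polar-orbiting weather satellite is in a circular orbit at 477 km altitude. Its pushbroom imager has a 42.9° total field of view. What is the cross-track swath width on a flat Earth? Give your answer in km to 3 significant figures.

375 km

Half-angle = 42.9°/2 = 21.45°.
Swath width ≈ 2h·tan(θ/2) = 2 × 477 × tan(21.45°) = 374.8 km.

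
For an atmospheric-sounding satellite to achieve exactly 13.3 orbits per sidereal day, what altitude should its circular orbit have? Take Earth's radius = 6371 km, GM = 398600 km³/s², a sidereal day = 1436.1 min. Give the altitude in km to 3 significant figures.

Required period T = 86166 / 13.3 = 6478.6 s.
From T = 2π√(a³/μ): a = (μ T²/4π²)^(1/3) = (398600 × 6478.6² / 4π²)^(1/3) = 7511 km.
Altitude h = a − R = 7511 − 6371 = 1140 km.

1140 km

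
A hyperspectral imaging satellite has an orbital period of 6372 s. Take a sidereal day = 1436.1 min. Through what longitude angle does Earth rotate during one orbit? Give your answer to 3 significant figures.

26.6°

During one orbit Earth rotates (6372.0 / 86166) × 360° = 26.62°.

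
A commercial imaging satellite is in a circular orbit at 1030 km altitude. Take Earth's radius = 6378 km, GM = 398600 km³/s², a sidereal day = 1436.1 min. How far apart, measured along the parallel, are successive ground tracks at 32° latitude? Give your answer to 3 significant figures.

2500 km

Semi-major axis a = 6378 + 1030 = 7408 km. Period T = 2π√(a³/μ) = 2π√(7408³/398600) = 6345.5 s = 105.76 min.
Node shift per orbit = (6345.5/86166) × 360° = 26.51°.
Equatorial spacing = 26.51 × 111.3 km/° = 2951 km.
At 32° latitude, spacing = 2951 × cos(32°) = 2503 km.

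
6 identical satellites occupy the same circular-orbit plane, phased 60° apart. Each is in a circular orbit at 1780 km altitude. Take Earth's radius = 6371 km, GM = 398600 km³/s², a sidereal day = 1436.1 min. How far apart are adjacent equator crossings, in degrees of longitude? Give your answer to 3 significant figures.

Semi-major axis a = 6371 + 1780 = 8151 km. Period T = 2π√(a³/μ) = 2π√(8151³/398600) = 7323.6 s = 122.06 min.
Single-satellite node shift = (7323.6/86166) × 360° = 30.60°.
With 6 satellites evenly phased, successive equator crossings are 30.60/6 = 5.100° apart.

5.10°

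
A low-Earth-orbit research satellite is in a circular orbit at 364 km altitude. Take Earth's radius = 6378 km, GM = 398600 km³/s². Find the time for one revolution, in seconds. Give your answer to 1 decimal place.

Semi-major axis a = 6378 + 364 = 6742 km. Period T = 2π√(a³/μ) = 2π√(6742³/398600) = 5509.3 s = 91.82 min.

5509.3 seconds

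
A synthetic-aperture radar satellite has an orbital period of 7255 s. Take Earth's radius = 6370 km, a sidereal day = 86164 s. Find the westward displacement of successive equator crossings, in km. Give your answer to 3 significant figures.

3370 km

During one orbit Earth rotates (7255.0 / 86164) × 360° = 30.31°.
At the equator that is 30.31° × (2π·6370/360) km/° = 30.31 × 111.2 = 3370 km.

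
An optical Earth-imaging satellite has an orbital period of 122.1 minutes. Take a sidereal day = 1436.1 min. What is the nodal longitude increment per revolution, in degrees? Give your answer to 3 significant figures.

30.6°

T = 122.1 min = 7326.0 s.
During one orbit Earth rotates (7326.0 / 86166) × 360° = 30.61°.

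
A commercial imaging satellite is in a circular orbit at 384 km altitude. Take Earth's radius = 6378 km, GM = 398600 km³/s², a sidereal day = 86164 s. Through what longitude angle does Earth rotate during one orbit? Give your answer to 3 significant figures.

Semi-major axis a = 6378 + 384 = 6762 km. Period T = 2π√(a³/μ) = 2π√(6762³/398600) = 5533.8 s = 92.23 min.
During one orbit Earth rotates (5533.8 / 86164) × 360° = 23.12°.

23.1°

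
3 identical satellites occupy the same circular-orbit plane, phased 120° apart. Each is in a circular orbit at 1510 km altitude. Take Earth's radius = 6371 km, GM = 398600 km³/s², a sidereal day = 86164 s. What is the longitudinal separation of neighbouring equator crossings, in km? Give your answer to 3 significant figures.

1080 km

Semi-major axis a = 6371 + 1510 = 7881 km. Period T = 2π√(a³/μ) = 2π√(7881³/398600) = 6962.8 s = 116.05 min.
Single-satellite node shift = (6962.8/86164) × 360° = 29.09°.
With 3 satellites evenly phased, successive equator crossings are 29.09/3 = 9.697° apart.
That is 9.697 × 111.2 = 1078 km at the equator.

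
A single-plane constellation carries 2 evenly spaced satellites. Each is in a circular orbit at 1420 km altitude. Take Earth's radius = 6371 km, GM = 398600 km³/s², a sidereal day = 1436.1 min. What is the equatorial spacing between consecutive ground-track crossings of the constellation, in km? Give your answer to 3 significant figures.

Semi-major axis a = 6371 + 1420 = 7791 km. Period T = 2π√(a³/μ) = 2π√(7791³/398600) = 6843.9 s = 114.06 min.
Single-satellite node shift = (6843.9/86166) × 360° = 28.59°.
With 2 satellites evenly phased, successive equator crossings are 28.59/2 = 14.297° apart.
That is 14.297 × 111.2 = 1590 km at the equator.

1590 km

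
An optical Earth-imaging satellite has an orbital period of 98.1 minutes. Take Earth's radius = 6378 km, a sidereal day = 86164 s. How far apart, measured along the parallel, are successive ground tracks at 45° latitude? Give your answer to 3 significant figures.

T = 98.1 min = 5886.0 s.
Node shift per orbit = (5886.0/86164) × 360° = 24.59°.
Equatorial spacing = 24.59 × 111.3 km/° = 2738 km.
At 45° latitude, spacing = 2738 × cos(45°) = 1936 km.

1940 km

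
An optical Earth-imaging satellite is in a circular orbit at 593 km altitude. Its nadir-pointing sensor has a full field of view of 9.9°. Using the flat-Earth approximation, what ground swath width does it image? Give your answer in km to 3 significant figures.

103 km

Half-angle = 9.9°/2 = 4.95°.
Swath width ≈ 2h·tan(θ/2) = 2 × 593 × tan(4.95°) = 102.7 km.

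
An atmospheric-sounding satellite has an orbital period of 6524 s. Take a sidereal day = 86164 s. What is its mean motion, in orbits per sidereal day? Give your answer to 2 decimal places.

13.21

Orbits per sidereal day = 86164 / 6524.0 = 13.207.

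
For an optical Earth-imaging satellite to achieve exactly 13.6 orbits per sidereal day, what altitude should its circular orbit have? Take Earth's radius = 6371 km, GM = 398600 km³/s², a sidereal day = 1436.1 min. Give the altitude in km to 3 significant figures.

1030 km

Required period T = 86166 / 13.6 = 6335.7 s.
From T = 2π√(a³/μ): a = (μ T²/4π²)^(1/3) = (398600 × 6335.7² / 4π²)^(1/3) = 7400 km.
Altitude h = a − R = 7400 − 6371 = 1029 km.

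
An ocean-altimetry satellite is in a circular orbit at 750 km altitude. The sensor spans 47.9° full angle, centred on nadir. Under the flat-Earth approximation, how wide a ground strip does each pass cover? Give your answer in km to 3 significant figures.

Half-angle = 47.9°/2 = 23.95°.
Swath width ≈ 2h·tan(θ/2) = 2 × 750 × tan(23.95°) = 666.3 km.

666 km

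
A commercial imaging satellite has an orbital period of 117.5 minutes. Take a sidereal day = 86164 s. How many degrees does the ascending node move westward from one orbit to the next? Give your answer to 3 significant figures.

29.5°

T = 117.5 min = 7050.0 s.
During one orbit Earth rotates (7050.0 / 86164) × 360° = 29.46°.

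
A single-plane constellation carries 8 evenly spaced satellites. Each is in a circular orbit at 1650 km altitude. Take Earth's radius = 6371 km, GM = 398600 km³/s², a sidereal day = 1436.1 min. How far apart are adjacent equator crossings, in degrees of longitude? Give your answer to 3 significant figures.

3.73°

Semi-major axis a = 6371 + 1650 = 8021 km. Period T = 2π√(a³/μ) = 2π√(8021³/398600) = 7149.1 s = 119.15 min.
Single-satellite node shift = (7149.1/86166) × 360° = 29.87°.
With 8 satellites evenly phased, successive equator crossings are 29.87/8 = 3.734° apart.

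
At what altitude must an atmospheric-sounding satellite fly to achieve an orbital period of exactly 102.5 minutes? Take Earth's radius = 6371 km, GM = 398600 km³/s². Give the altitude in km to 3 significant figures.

T = 102.5 min = 6150.0 s.
From T = 2π√(a³/μ): a = (μ T²/4π²)^(1/3) = (398600 × 6150.0² / 4π²)^(1/3) = 7255 km.
Altitude h = a − R = 7255 − 6371 = 884 km.

884 km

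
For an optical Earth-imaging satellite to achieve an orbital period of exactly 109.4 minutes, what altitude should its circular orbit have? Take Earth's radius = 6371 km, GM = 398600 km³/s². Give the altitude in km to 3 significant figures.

1210 km

T = 109.4 min = 6564.0 s.
From T = 2π√(a³/μ): a = (μ T²/4π²)^(1/3) = (398600 × 6564.0² / 4π²)^(1/3) = 7577 km.
Altitude h = a − R = 7577 − 6371 = 1206 km.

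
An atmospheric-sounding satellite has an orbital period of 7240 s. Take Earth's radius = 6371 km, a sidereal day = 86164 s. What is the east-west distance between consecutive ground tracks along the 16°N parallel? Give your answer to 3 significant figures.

Node shift per orbit = (7240.0/86164) × 360° = 30.25°.
Equatorial spacing = 30.25 × 111.2 km/° = 3364 km.
At 16° latitude, spacing = 3364 × cos(16°) = 3233 km.

3230 km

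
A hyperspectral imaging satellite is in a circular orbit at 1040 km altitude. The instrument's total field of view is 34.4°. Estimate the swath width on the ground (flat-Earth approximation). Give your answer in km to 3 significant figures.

Half-angle = 34.4°/2 = 17.2°.
Swath width ≈ 2h·tan(θ/2) = 2 × 1040 × tan(17.2°) = 643.9 km.

644 km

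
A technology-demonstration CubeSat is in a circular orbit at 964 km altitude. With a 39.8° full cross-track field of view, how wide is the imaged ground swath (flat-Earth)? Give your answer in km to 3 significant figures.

698 km

Half-angle = 39.8°/2 = 19.9°.
Swath width ≈ 2h·tan(θ/2) = 2 × 964 × tan(19.9°) = 697.9 km.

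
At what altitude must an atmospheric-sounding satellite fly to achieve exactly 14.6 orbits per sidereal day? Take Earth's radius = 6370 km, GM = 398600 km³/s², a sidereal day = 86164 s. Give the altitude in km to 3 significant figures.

Required period T = 86164 / 14.6 = 5901.6 s.
From T = 2π√(a³/μ): a = (μ T²/4π²)^(1/3) = (398600 × 5901.6² / 4π²)^(1/3) = 7058 km.
Altitude h = a − R = 7058 − 6370 = 688 km.

688 km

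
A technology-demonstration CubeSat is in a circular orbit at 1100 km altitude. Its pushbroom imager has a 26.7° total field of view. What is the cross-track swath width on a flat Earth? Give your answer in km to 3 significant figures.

Half-angle = 26.7°/2 = 13.35°.
Swath width ≈ 2h·tan(θ/2) = 2 × 1100 × tan(13.35°) = 522.1 km.

522 km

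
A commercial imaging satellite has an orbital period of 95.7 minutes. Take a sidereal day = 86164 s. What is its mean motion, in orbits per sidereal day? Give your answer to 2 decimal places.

T = 95.7 min = 5742.0 s.
Orbits per sidereal day = 86164 / 5742.0 = 15.006.

15.01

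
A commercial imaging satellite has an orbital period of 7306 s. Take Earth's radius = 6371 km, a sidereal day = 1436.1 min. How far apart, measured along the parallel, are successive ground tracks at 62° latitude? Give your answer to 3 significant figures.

Node shift per orbit = (7306.0/86166) × 360° = 30.52°.
Equatorial spacing = 30.52 × 111.2 km/° = 3394 km.
At 62° latitude, spacing = 3394 × cos(62°) = 1593 km.

1590 km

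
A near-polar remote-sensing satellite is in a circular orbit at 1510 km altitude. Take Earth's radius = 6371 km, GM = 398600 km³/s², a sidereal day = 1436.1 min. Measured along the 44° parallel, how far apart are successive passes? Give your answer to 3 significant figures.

2330 km

Semi-major axis a = 6371 + 1510 = 7881 km. Period T = 2π√(a³/μ) = 2π√(7881³/398600) = 6962.8 s = 116.05 min.
Node shift per orbit = (6962.8/86166) × 360° = 29.09°.
Equatorial spacing = 29.09 × 111.2 km/° = 3235 km.
At 44° latitude, spacing = 3235 × cos(44°) = 2327 km.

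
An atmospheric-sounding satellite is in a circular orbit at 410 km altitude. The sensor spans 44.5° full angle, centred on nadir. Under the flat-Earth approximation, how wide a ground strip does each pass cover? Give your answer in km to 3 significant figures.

Half-angle = 44.5°/2 = 22.25°.
Swath width ≈ 2h·tan(θ/2) = 2 × 410 × tan(22.25°) = 335.5 km.

335 km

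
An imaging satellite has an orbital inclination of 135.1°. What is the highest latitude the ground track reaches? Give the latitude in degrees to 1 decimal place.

44.9°

Retrograde orbit: the ground track reaches ±(180° − i) = ±(180 − 135.1) = ±44.9°.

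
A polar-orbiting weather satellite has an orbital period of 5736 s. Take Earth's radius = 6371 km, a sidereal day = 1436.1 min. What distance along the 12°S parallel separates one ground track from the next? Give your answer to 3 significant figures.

2610 km

Node shift per orbit = (5736.0/86166) × 360° = 23.96°.
Equatorial spacing = 23.96 × 111.2 km/° = 2665 km.
At 12° latitude, spacing = 2665 × cos(12°) = 2607 km.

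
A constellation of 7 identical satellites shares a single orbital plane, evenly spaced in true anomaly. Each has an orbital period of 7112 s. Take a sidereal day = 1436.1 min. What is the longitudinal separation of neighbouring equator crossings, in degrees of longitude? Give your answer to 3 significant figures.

Single-satellite node shift = (7112.0/86166) × 360° = 29.71°.
With 7 satellites evenly phased, successive equator crossings are 29.71/7 = 4.245° apart.

4.24°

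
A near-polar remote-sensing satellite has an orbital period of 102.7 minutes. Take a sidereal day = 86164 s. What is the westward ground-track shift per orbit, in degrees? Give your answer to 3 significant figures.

T = 102.7 min = 6162.0 s.
During one orbit Earth rotates (6162.0 / 86164) × 360° = 25.75°.

25.7°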